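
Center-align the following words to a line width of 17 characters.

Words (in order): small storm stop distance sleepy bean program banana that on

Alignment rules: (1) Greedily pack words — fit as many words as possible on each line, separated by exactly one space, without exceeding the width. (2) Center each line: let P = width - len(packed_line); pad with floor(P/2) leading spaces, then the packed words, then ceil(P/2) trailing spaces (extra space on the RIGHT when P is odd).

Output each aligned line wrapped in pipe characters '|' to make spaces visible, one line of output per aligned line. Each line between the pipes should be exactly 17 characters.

Line 1: ['small', 'storm', 'stop'] (min_width=16, slack=1)
Line 2: ['distance', 'sleepy'] (min_width=15, slack=2)
Line 3: ['bean', 'program'] (min_width=12, slack=5)
Line 4: ['banana', 'that', 'on'] (min_width=14, slack=3)

Answer: |small storm stop |
| distance sleepy |
|  bean program   |
| banana that on  |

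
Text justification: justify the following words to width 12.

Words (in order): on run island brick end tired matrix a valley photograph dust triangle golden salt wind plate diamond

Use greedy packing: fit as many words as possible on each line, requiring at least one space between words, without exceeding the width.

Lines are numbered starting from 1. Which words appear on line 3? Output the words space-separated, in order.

Answer: end tired

Derivation:
Line 1: ['on', 'run'] (min_width=6, slack=6)
Line 2: ['island', 'brick'] (min_width=12, slack=0)
Line 3: ['end', 'tired'] (min_width=9, slack=3)
Line 4: ['matrix', 'a'] (min_width=8, slack=4)
Line 5: ['valley'] (min_width=6, slack=6)
Line 6: ['photograph'] (min_width=10, slack=2)
Line 7: ['dust'] (min_width=4, slack=8)
Line 8: ['triangle'] (min_width=8, slack=4)
Line 9: ['golden', 'salt'] (min_width=11, slack=1)
Line 10: ['wind', 'plate'] (min_width=10, slack=2)
Line 11: ['diamond'] (min_width=7, slack=5)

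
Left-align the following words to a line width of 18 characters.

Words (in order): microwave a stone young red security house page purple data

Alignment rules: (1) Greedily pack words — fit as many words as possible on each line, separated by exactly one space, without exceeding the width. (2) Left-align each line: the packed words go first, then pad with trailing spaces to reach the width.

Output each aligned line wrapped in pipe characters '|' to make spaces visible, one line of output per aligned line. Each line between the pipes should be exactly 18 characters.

Line 1: ['microwave', 'a', 'stone'] (min_width=17, slack=1)
Line 2: ['young', 'red', 'security'] (min_width=18, slack=0)
Line 3: ['house', 'page', 'purple'] (min_width=17, slack=1)
Line 4: ['data'] (min_width=4, slack=14)

Answer: |microwave a stone |
|young red security|
|house page purple |
|data              |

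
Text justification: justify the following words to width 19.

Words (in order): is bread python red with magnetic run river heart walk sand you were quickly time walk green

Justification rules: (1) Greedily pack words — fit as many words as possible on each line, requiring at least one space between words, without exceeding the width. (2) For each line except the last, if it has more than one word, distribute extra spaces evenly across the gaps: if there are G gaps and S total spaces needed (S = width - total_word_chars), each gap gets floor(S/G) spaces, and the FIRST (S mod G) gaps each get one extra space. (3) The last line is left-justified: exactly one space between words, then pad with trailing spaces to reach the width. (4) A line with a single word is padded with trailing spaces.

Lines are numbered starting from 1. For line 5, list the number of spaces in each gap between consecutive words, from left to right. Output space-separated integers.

Answer: 2 2

Derivation:
Line 1: ['is', 'bread', 'python', 'red'] (min_width=19, slack=0)
Line 2: ['with', 'magnetic', 'run'] (min_width=17, slack=2)
Line 3: ['river', 'heart', 'walk'] (min_width=16, slack=3)
Line 4: ['sand', 'you', 'were'] (min_width=13, slack=6)
Line 5: ['quickly', 'time', 'walk'] (min_width=17, slack=2)
Line 6: ['green'] (min_width=5, slack=14)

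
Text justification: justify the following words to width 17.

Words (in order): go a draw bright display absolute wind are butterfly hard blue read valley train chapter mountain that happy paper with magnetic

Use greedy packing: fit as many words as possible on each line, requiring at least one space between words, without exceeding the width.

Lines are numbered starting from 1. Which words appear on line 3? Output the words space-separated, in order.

Answer: wind are

Derivation:
Line 1: ['go', 'a', 'draw', 'bright'] (min_width=16, slack=1)
Line 2: ['display', 'absolute'] (min_width=16, slack=1)
Line 3: ['wind', 'are'] (min_width=8, slack=9)
Line 4: ['butterfly', 'hard'] (min_width=14, slack=3)
Line 5: ['blue', 'read', 'valley'] (min_width=16, slack=1)
Line 6: ['train', 'chapter'] (min_width=13, slack=4)
Line 7: ['mountain', 'that'] (min_width=13, slack=4)
Line 8: ['happy', 'paper', 'with'] (min_width=16, slack=1)
Line 9: ['magnetic'] (min_width=8, slack=9)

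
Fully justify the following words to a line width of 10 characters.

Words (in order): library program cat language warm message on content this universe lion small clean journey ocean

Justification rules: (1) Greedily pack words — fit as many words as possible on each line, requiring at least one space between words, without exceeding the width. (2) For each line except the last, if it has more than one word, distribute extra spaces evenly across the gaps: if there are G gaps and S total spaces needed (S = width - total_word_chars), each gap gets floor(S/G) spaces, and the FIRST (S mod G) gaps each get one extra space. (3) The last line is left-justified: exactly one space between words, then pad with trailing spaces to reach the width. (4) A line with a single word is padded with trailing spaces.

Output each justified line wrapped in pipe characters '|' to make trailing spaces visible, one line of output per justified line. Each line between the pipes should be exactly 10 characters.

Line 1: ['library'] (min_width=7, slack=3)
Line 2: ['program'] (min_width=7, slack=3)
Line 3: ['cat'] (min_width=3, slack=7)
Line 4: ['language'] (min_width=8, slack=2)
Line 5: ['warm'] (min_width=4, slack=6)
Line 6: ['message', 'on'] (min_width=10, slack=0)
Line 7: ['content'] (min_width=7, slack=3)
Line 8: ['this'] (min_width=4, slack=6)
Line 9: ['universe'] (min_width=8, slack=2)
Line 10: ['lion', 'small'] (min_width=10, slack=0)
Line 11: ['clean'] (min_width=5, slack=5)
Line 12: ['journey'] (min_width=7, slack=3)
Line 13: ['ocean'] (min_width=5, slack=5)

Answer: |library   |
|program   |
|cat       |
|language  |
|warm      |
|message on|
|content   |
|this      |
|universe  |
|lion small|
|clean     |
|journey   |
|ocean     |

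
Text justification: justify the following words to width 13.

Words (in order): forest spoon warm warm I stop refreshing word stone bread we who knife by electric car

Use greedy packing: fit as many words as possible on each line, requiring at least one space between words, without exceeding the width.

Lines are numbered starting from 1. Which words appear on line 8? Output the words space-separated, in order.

Line 1: ['forest', 'spoon'] (min_width=12, slack=1)
Line 2: ['warm', 'warm', 'I'] (min_width=11, slack=2)
Line 3: ['stop'] (min_width=4, slack=9)
Line 4: ['refreshing'] (min_width=10, slack=3)
Line 5: ['word', 'stone'] (min_width=10, slack=3)
Line 6: ['bread', 'we', 'who'] (min_width=12, slack=1)
Line 7: ['knife', 'by'] (min_width=8, slack=5)
Line 8: ['electric', 'car'] (min_width=12, slack=1)

Answer: electric car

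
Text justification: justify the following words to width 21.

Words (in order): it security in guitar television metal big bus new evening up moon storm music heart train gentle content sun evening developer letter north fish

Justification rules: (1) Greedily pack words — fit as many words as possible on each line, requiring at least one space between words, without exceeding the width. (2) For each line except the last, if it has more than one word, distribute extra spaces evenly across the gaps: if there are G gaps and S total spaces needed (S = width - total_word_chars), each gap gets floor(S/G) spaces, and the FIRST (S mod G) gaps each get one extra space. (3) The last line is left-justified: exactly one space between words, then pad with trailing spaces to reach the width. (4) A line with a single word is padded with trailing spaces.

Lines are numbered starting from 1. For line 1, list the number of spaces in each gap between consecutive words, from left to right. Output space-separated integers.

Answer: 1 1 1

Derivation:
Line 1: ['it', 'security', 'in', 'guitar'] (min_width=21, slack=0)
Line 2: ['television', 'metal', 'big'] (min_width=20, slack=1)
Line 3: ['bus', 'new', 'evening', 'up'] (min_width=18, slack=3)
Line 4: ['moon', 'storm', 'music'] (min_width=16, slack=5)
Line 5: ['heart', 'train', 'gentle'] (min_width=18, slack=3)
Line 6: ['content', 'sun', 'evening'] (min_width=19, slack=2)
Line 7: ['developer', 'letter'] (min_width=16, slack=5)
Line 8: ['north', 'fish'] (min_width=10, slack=11)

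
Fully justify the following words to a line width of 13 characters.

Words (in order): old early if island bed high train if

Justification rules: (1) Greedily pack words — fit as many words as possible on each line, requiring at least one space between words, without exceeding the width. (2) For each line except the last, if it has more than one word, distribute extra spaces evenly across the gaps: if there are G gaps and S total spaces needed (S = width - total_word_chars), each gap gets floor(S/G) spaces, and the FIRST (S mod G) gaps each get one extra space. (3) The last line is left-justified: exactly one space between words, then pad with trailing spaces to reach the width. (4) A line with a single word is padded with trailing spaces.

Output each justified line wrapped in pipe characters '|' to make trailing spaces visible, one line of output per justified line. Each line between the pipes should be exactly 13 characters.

Line 1: ['old', 'early', 'if'] (min_width=12, slack=1)
Line 2: ['island', 'bed'] (min_width=10, slack=3)
Line 3: ['high', 'train', 'if'] (min_width=13, slack=0)

Answer: |old  early if|
|island    bed|
|high train if|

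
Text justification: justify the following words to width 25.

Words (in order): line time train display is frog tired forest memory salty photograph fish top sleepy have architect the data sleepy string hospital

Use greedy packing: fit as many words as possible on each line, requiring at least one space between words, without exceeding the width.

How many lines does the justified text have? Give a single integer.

Line 1: ['line', 'time', 'train', 'display'] (min_width=23, slack=2)
Line 2: ['is', 'frog', 'tired', 'forest'] (min_width=20, slack=5)
Line 3: ['memory', 'salty', 'photograph'] (min_width=23, slack=2)
Line 4: ['fish', 'top', 'sleepy', 'have'] (min_width=20, slack=5)
Line 5: ['architect', 'the', 'data', 'sleepy'] (min_width=25, slack=0)
Line 6: ['string', 'hospital'] (min_width=15, slack=10)
Total lines: 6

Answer: 6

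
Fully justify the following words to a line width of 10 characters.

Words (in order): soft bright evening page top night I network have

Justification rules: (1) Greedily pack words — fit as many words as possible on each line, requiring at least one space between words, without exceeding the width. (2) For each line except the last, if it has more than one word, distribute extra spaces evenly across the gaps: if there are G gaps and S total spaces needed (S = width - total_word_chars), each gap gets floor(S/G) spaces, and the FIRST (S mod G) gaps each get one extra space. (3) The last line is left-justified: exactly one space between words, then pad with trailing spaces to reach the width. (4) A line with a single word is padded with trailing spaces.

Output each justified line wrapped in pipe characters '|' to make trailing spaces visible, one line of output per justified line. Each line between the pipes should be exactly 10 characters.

Answer: |soft      |
|bright    |
|evening   |
|page   top|
|night    I|
|network   |
|have      |

Derivation:
Line 1: ['soft'] (min_width=4, slack=6)
Line 2: ['bright'] (min_width=6, slack=4)
Line 3: ['evening'] (min_width=7, slack=3)
Line 4: ['page', 'top'] (min_width=8, slack=2)
Line 5: ['night', 'I'] (min_width=7, slack=3)
Line 6: ['network'] (min_width=7, slack=3)
Line 7: ['have'] (min_width=4, slack=6)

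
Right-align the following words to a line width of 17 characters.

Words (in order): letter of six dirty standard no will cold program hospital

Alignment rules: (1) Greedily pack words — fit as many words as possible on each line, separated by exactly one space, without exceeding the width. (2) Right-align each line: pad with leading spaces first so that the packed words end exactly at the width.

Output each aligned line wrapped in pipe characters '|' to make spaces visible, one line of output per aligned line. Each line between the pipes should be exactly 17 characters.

Answer: |    letter of six|
|dirty standard no|
|will cold program|
|         hospital|

Derivation:
Line 1: ['letter', 'of', 'six'] (min_width=13, slack=4)
Line 2: ['dirty', 'standard', 'no'] (min_width=17, slack=0)
Line 3: ['will', 'cold', 'program'] (min_width=17, slack=0)
Line 4: ['hospital'] (min_width=8, slack=9)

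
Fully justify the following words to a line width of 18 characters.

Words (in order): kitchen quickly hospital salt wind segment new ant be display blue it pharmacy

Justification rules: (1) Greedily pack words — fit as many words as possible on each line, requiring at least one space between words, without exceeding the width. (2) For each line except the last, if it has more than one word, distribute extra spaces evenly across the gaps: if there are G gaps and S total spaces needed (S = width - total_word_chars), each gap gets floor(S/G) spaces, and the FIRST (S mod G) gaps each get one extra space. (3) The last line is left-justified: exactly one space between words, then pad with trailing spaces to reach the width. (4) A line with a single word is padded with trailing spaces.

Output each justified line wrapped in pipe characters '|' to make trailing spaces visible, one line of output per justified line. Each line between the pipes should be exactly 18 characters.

Answer: |kitchen    quickly|
|hospital salt wind|
|segment new ant be|
|display   blue  it|
|pharmacy          |

Derivation:
Line 1: ['kitchen', 'quickly'] (min_width=15, slack=3)
Line 2: ['hospital', 'salt', 'wind'] (min_width=18, slack=0)
Line 3: ['segment', 'new', 'ant', 'be'] (min_width=18, slack=0)
Line 4: ['display', 'blue', 'it'] (min_width=15, slack=3)
Line 5: ['pharmacy'] (min_width=8, slack=10)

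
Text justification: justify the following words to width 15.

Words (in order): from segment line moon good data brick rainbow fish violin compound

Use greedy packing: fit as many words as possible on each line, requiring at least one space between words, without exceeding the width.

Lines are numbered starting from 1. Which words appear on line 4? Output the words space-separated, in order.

Answer: rainbow fish

Derivation:
Line 1: ['from', 'segment'] (min_width=12, slack=3)
Line 2: ['line', 'moon', 'good'] (min_width=14, slack=1)
Line 3: ['data', 'brick'] (min_width=10, slack=5)
Line 4: ['rainbow', 'fish'] (min_width=12, slack=3)
Line 5: ['violin', 'compound'] (min_width=15, slack=0)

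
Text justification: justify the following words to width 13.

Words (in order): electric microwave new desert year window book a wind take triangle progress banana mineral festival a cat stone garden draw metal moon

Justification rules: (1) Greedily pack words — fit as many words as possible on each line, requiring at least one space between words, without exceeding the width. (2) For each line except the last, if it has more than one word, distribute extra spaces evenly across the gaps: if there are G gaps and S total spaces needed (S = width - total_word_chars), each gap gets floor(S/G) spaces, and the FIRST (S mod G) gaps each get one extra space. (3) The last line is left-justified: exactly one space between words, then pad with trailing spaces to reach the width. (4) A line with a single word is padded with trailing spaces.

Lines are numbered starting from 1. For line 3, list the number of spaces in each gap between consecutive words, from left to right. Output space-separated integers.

Answer: 3

Derivation:
Line 1: ['electric'] (min_width=8, slack=5)
Line 2: ['microwave', 'new'] (min_width=13, slack=0)
Line 3: ['desert', 'year'] (min_width=11, slack=2)
Line 4: ['window', 'book', 'a'] (min_width=13, slack=0)
Line 5: ['wind', 'take'] (min_width=9, slack=4)
Line 6: ['triangle'] (min_width=8, slack=5)
Line 7: ['progress'] (min_width=8, slack=5)
Line 8: ['banana'] (min_width=6, slack=7)
Line 9: ['mineral'] (min_width=7, slack=6)
Line 10: ['festival', 'a'] (min_width=10, slack=3)
Line 11: ['cat', 'stone'] (min_width=9, slack=4)
Line 12: ['garden', 'draw'] (min_width=11, slack=2)
Line 13: ['metal', 'moon'] (min_width=10, slack=3)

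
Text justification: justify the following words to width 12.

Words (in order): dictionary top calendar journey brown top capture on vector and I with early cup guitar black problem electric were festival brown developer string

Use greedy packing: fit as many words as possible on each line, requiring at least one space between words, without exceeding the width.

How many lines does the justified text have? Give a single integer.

Line 1: ['dictionary'] (min_width=10, slack=2)
Line 2: ['top', 'calendar'] (min_width=12, slack=0)
Line 3: ['journey'] (min_width=7, slack=5)
Line 4: ['brown', 'top'] (min_width=9, slack=3)
Line 5: ['capture', 'on'] (min_width=10, slack=2)
Line 6: ['vector', 'and', 'I'] (min_width=12, slack=0)
Line 7: ['with', 'early'] (min_width=10, slack=2)
Line 8: ['cup', 'guitar'] (min_width=10, slack=2)
Line 9: ['black'] (min_width=5, slack=7)
Line 10: ['problem'] (min_width=7, slack=5)
Line 11: ['electric'] (min_width=8, slack=4)
Line 12: ['were'] (min_width=4, slack=8)
Line 13: ['festival'] (min_width=8, slack=4)
Line 14: ['brown'] (min_width=5, slack=7)
Line 15: ['developer'] (min_width=9, slack=3)
Line 16: ['string'] (min_width=6, slack=6)
Total lines: 16

Answer: 16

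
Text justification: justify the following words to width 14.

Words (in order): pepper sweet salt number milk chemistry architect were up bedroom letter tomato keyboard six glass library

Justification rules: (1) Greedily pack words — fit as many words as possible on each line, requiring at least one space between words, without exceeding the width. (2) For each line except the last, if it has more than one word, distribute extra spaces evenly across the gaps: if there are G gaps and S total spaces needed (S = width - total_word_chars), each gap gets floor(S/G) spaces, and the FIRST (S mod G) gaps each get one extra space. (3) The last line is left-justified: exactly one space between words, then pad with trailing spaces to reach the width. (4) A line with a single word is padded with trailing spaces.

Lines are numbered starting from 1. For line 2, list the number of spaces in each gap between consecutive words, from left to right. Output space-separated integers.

Line 1: ['pepper', 'sweet'] (min_width=12, slack=2)
Line 2: ['salt', 'number'] (min_width=11, slack=3)
Line 3: ['milk', 'chemistry'] (min_width=14, slack=0)
Line 4: ['architect', 'were'] (min_width=14, slack=0)
Line 5: ['up', 'bedroom'] (min_width=10, slack=4)
Line 6: ['letter', 'tomato'] (min_width=13, slack=1)
Line 7: ['keyboard', 'six'] (min_width=12, slack=2)
Line 8: ['glass', 'library'] (min_width=13, slack=1)

Answer: 4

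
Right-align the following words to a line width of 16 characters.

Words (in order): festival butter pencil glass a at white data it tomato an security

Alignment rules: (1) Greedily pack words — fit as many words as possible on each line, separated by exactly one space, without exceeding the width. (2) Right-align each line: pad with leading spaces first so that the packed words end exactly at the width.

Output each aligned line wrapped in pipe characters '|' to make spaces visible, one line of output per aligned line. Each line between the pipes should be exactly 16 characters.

Line 1: ['festival', 'butter'] (min_width=15, slack=1)
Line 2: ['pencil', 'glass', 'a'] (min_width=14, slack=2)
Line 3: ['at', 'white', 'data', 'it'] (min_width=16, slack=0)
Line 4: ['tomato', 'an'] (min_width=9, slack=7)
Line 5: ['security'] (min_width=8, slack=8)

Answer: | festival butter|
|  pencil glass a|
|at white data it|
|       tomato an|
|        security|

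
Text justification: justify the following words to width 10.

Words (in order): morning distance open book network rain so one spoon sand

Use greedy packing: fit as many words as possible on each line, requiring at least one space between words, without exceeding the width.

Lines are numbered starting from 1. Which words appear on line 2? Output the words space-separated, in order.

Answer: distance

Derivation:
Line 1: ['morning'] (min_width=7, slack=3)
Line 2: ['distance'] (min_width=8, slack=2)
Line 3: ['open', 'book'] (min_width=9, slack=1)
Line 4: ['network'] (min_width=7, slack=3)
Line 5: ['rain', 'so'] (min_width=7, slack=3)
Line 6: ['one', 'spoon'] (min_width=9, slack=1)
Line 7: ['sand'] (min_width=4, slack=6)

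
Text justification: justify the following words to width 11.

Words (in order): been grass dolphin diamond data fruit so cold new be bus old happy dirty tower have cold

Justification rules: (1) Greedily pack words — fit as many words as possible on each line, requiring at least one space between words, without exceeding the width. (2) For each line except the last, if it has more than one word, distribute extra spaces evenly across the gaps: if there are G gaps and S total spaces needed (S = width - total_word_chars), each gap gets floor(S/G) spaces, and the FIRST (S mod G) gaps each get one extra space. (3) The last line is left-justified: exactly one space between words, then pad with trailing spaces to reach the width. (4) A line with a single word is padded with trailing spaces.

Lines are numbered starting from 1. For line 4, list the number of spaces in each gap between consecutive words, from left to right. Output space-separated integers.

Line 1: ['been', 'grass'] (min_width=10, slack=1)
Line 2: ['dolphin'] (min_width=7, slack=4)
Line 3: ['diamond'] (min_width=7, slack=4)
Line 4: ['data', 'fruit'] (min_width=10, slack=1)
Line 5: ['so', 'cold', 'new'] (min_width=11, slack=0)
Line 6: ['be', 'bus', 'old'] (min_width=10, slack=1)
Line 7: ['happy', 'dirty'] (min_width=11, slack=0)
Line 8: ['tower', 'have'] (min_width=10, slack=1)
Line 9: ['cold'] (min_width=4, slack=7)

Answer: 2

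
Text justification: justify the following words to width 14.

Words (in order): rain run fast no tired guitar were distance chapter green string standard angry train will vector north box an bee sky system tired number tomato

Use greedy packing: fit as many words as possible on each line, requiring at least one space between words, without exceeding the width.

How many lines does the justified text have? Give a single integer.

Line 1: ['rain', 'run', 'fast'] (min_width=13, slack=1)
Line 2: ['no', 'tired'] (min_width=8, slack=6)
Line 3: ['guitar', 'were'] (min_width=11, slack=3)
Line 4: ['distance'] (min_width=8, slack=6)
Line 5: ['chapter', 'green'] (min_width=13, slack=1)
Line 6: ['string'] (min_width=6, slack=8)
Line 7: ['standard', 'angry'] (min_width=14, slack=0)
Line 8: ['train', 'will'] (min_width=10, slack=4)
Line 9: ['vector', 'north'] (min_width=12, slack=2)
Line 10: ['box', 'an', 'bee', 'sky'] (min_width=14, slack=0)
Line 11: ['system', 'tired'] (min_width=12, slack=2)
Line 12: ['number', 'tomato'] (min_width=13, slack=1)
Total lines: 12

Answer: 12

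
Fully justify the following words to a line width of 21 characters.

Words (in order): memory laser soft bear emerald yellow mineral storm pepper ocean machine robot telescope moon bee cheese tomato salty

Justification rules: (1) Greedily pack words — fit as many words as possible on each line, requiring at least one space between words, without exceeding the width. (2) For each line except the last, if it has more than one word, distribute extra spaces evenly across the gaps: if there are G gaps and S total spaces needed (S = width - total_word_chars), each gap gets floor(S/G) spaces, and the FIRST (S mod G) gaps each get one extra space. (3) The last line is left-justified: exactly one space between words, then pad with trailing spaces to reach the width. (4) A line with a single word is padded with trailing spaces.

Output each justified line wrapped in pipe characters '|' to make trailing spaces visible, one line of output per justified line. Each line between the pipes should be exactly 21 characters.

Line 1: ['memory', 'laser', 'soft'] (min_width=17, slack=4)
Line 2: ['bear', 'emerald', 'yellow'] (min_width=19, slack=2)
Line 3: ['mineral', 'storm', 'pepper'] (min_width=20, slack=1)
Line 4: ['ocean', 'machine', 'robot'] (min_width=19, slack=2)
Line 5: ['telescope', 'moon', 'bee'] (min_width=18, slack=3)
Line 6: ['cheese', 'tomato', 'salty'] (min_width=19, slack=2)

Answer: |memory   laser   soft|
|bear  emerald  yellow|
|mineral  storm pepper|
|ocean  machine  robot|
|telescope   moon  bee|
|cheese tomato salty  |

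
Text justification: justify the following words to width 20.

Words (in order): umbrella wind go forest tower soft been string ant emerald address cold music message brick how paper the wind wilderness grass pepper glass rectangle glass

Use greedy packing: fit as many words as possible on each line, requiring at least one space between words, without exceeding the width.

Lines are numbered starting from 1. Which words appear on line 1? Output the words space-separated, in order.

Answer: umbrella wind go

Derivation:
Line 1: ['umbrella', 'wind', 'go'] (min_width=16, slack=4)
Line 2: ['forest', 'tower', 'soft'] (min_width=17, slack=3)
Line 3: ['been', 'string', 'ant'] (min_width=15, slack=5)
Line 4: ['emerald', 'address', 'cold'] (min_width=20, slack=0)
Line 5: ['music', 'message', 'brick'] (min_width=19, slack=1)
Line 6: ['how', 'paper', 'the', 'wind'] (min_width=18, slack=2)
Line 7: ['wilderness', 'grass'] (min_width=16, slack=4)
Line 8: ['pepper', 'glass'] (min_width=12, slack=8)
Line 9: ['rectangle', 'glass'] (min_width=15, slack=5)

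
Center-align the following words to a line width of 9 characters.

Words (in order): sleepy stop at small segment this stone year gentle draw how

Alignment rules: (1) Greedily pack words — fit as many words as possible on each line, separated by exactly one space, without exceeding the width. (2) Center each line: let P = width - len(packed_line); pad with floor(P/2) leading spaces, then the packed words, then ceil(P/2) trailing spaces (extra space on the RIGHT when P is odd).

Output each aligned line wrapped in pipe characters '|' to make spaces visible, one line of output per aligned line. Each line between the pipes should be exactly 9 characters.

Answer: | sleepy  |
| stop at |
|  small  |
| segment |
|  this   |
|  stone  |
|  year   |
| gentle  |
|draw how |

Derivation:
Line 1: ['sleepy'] (min_width=6, slack=3)
Line 2: ['stop', 'at'] (min_width=7, slack=2)
Line 3: ['small'] (min_width=5, slack=4)
Line 4: ['segment'] (min_width=7, slack=2)
Line 5: ['this'] (min_width=4, slack=5)
Line 6: ['stone'] (min_width=5, slack=4)
Line 7: ['year'] (min_width=4, slack=5)
Line 8: ['gentle'] (min_width=6, slack=3)
Line 9: ['draw', 'how'] (min_width=8, slack=1)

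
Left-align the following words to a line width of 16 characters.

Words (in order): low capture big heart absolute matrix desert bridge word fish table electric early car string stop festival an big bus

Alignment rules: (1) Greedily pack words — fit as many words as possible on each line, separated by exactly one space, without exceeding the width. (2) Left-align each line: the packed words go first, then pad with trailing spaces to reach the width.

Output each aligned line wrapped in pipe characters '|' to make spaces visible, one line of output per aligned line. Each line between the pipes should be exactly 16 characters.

Answer: |low capture big |
|heart absolute  |
|matrix desert   |
|bridge word fish|
|table electric  |
|early car string|
|stop festival an|
|big bus         |

Derivation:
Line 1: ['low', 'capture', 'big'] (min_width=15, slack=1)
Line 2: ['heart', 'absolute'] (min_width=14, slack=2)
Line 3: ['matrix', 'desert'] (min_width=13, slack=3)
Line 4: ['bridge', 'word', 'fish'] (min_width=16, slack=0)
Line 5: ['table', 'electric'] (min_width=14, slack=2)
Line 6: ['early', 'car', 'string'] (min_width=16, slack=0)
Line 7: ['stop', 'festival', 'an'] (min_width=16, slack=0)
Line 8: ['big', 'bus'] (min_width=7, slack=9)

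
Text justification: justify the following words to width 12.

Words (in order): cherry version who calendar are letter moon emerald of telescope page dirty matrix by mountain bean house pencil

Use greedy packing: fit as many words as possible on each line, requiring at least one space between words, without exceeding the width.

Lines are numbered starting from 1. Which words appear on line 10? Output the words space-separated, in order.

Answer: bean house

Derivation:
Line 1: ['cherry'] (min_width=6, slack=6)
Line 2: ['version', 'who'] (min_width=11, slack=1)
Line 3: ['calendar', 'are'] (min_width=12, slack=0)
Line 4: ['letter', 'moon'] (min_width=11, slack=1)
Line 5: ['emerald', 'of'] (min_width=10, slack=2)
Line 6: ['telescope'] (min_width=9, slack=3)
Line 7: ['page', 'dirty'] (min_width=10, slack=2)
Line 8: ['matrix', 'by'] (min_width=9, slack=3)
Line 9: ['mountain'] (min_width=8, slack=4)
Line 10: ['bean', 'house'] (min_width=10, slack=2)
Line 11: ['pencil'] (min_width=6, slack=6)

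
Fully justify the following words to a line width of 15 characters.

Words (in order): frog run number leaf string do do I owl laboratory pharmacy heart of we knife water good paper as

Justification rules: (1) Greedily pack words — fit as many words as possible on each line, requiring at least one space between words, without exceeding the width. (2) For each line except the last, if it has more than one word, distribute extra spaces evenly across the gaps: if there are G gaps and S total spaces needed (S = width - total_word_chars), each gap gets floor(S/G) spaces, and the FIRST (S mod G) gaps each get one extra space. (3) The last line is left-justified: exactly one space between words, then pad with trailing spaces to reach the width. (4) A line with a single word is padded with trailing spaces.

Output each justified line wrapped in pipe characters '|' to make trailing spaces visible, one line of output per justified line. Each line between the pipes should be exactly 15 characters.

Answer: |frog run number|
|leaf  string do|
|do     I    owl|
|laboratory     |
|pharmacy  heart|
|of   we   knife|
|water      good|
|paper as       |

Derivation:
Line 1: ['frog', 'run', 'number'] (min_width=15, slack=0)
Line 2: ['leaf', 'string', 'do'] (min_width=14, slack=1)
Line 3: ['do', 'I', 'owl'] (min_width=8, slack=7)
Line 4: ['laboratory'] (min_width=10, slack=5)
Line 5: ['pharmacy', 'heart'] (min_width=14, slack=1)
Line 6: ['of', 'we', 'knife'] (min_width=11, slack=4)
Line 7: ['water', 'good'] (min_width=10, slack=5)
Line 8: ['paper', 'as'] (min_width=8, slack=7)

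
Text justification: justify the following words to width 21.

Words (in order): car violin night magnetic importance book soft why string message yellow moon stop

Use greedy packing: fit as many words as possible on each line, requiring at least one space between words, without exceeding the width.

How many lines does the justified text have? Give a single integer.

Line 1: ['car', 'violin', 'night'] (min_width=16, slack=5)
Line 2: ['magnetic', 'importance'] (min_width=19, slack=2)
Line 3: ['book', 'soft', 'why', 'string'] (min_width=20, slack=1)
Line 4: ['message', 'yellow', 'moon'] (min_width=19, slack=2)
Line 5: ['stop'] (min_width=4, slack=17)
Total lines: 5

Answer: 5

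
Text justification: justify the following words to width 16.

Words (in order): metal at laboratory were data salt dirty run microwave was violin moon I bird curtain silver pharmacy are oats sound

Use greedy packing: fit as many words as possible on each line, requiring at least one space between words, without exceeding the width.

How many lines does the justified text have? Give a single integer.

Line 1: ['metal', 'at'] (min_width=8, slack=8)
Line 2: ['laboratory', 'were'] (min_width=15, slack=1)
Line 3: ['data', 'salt', 'dirty'] (min_width=15, slack=1)
Line 4: ['run', 'microwave'] (min_width=13, slack=3)
Line 5: ['was', 'violin', 'moon'] (min_width=15, slack=1)
Line 6: ['I', 'bird', 'curtain'] (min_width=14, slack=2)
Line 7: ['silver', 'pharmacy'] (min_width=15, slack=1)
Line 8: ['are', 'oats', 'sound'] (min_width=14, slack=2)
Total lines: 8

Answer: 8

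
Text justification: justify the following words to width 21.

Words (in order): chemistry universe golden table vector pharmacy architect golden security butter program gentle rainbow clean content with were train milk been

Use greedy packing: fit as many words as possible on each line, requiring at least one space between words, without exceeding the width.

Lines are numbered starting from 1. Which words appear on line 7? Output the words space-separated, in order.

Line 1: ['chemistry', 'universe'] (min_width=18, slack=3)
Line 2: ['golden', 'table', 'vector'] (min_width=19, slack=2)
Line 3: ['pharmacy', 'architect'] (min_width=18, slack=3)
Line 4: ['golden', 'security'] (min_width=15, slack=6)
Line 5: ['butter', 'program', 'gentle'] (min_width=21, slack=0)
Line 6: ['rainbow', 'clean', 'content'] (min_width=21, slack=0)
Line 7: ['with', 'were', 'train', 'milk'] (min_width=20, slack=1)
Line 8: ['been'] (min_width=4, slack=17)

Answer: with were train milk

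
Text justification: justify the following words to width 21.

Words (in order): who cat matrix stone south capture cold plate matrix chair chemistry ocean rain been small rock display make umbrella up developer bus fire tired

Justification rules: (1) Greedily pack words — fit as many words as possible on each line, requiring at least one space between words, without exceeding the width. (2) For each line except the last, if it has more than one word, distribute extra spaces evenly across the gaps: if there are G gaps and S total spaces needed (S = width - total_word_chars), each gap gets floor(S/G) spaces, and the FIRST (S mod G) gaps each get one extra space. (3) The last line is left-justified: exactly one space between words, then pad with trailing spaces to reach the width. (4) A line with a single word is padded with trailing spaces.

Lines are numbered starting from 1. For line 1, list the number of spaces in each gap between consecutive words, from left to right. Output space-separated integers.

Answer: 2 1 1

Derivation:
Line 1: ['who', 'cat', 'matrix', 'stone'] (min_width=20, slack=1)
Line 2: ['south', 'capture', 'cold'] (min_width=18, slack=3)
Line 3: ['plate', 'matrix', 'chair'] (min_width=18, slack=3)
Line 4: ['chemistry', 'ocean', 'rain'] (min_width=20, slack=1)
Line 5: ['been', 'small', 'rock'] (min_width=15, slack=6)
Line 6: ['display', 'make', 'umbrella'] (min_width=21, slack=0)
Line 7: ['up', 'developer', 'bus', 'fire'] (min_width=21, slack=0)
Line 8: ['tired'] (min_width=5, slack=16)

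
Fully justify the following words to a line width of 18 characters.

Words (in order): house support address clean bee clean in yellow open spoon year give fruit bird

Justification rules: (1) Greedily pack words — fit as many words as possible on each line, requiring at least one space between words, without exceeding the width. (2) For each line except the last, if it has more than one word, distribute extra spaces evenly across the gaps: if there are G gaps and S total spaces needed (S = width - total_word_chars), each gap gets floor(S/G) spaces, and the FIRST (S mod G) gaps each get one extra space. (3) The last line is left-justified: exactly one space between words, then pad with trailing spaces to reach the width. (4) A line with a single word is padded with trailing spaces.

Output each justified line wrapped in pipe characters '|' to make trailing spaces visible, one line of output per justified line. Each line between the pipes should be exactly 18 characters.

Line 1: ['house', 'support'] (min_width=13, slack=5)
Line 2: ['address', 'clean', 'bee'] (min_width=17, slack=1)
Line 3: ['clean', 'in', 'yellow'] (min_width=15, slack=3)
Line 4: ['open', 'spoon', 'year'] (min_width=15, slack=3)
Line 5: ['give', 'fruit', 'bird'] (min_width=15, slack=3)

Answer: |house      support|
|address  clean bee|
|clean   in  yellow|
|open   spoon  year|
|give fruit bird   |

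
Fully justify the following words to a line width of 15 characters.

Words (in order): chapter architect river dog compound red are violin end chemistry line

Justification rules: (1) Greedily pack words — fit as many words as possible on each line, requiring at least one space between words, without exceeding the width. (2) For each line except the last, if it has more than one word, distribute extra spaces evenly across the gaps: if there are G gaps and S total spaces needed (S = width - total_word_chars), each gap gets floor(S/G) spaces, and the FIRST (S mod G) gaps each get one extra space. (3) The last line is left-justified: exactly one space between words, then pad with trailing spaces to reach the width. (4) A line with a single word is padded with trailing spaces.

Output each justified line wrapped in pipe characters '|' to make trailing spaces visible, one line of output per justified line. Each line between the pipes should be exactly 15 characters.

Line 1: ['chapter'] (min_width=7, slack=8)
Line 2: ['architect', 'river'] (min_width=15, slack=0)
Line 3: ['dog', 'compound'] (min_width=12, slack=3)
Line 4: ['red', 'are', 'violin'] (min_width=14, slack=1)
Line 5: ['end', 'chemistry'] (min_width=13, slack=2)
Line 6: ['line'] (min_width=4, slack=11)

Answer: |chapter        |
|architect river|
|dog    compound|
|red  are violin|
|end   chemistry|
|line           |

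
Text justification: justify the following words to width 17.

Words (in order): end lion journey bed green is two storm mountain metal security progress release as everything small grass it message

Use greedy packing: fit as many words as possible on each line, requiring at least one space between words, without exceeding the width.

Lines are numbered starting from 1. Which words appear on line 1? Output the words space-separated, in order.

Answer: end lion journey

Derivation:
Line 1: ['end', 'lion', 'journey'] (min_width=16, slack=1)
Line 2: ['bed', 'green', 'is', 'two'] (min_width=16, slack=1)
Line 3: ['storm', 'mountain'] (min_width=14, slack=3)
Line 4: ['metal', 'security'] (min_width=14, slack=3)
Line 5: ['progress', 'release'] (min_width=16, slack=1)
Line 6: ['as', 'everything'] (min_width=13, slack=4)
Line 7: ['small', 'grass', 'it'] (min_width=14, slack=3)
Line 8: ['message'] (min_width=7, slack=10)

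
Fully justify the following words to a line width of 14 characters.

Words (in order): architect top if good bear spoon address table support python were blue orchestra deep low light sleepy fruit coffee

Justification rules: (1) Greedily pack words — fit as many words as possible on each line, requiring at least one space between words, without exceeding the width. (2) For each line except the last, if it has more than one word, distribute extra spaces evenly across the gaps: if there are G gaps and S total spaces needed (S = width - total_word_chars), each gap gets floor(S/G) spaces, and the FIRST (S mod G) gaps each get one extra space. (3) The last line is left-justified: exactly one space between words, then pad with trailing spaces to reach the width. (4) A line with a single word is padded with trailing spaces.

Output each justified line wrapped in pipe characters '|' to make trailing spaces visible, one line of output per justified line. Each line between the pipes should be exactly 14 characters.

Line 1: ['architect', 'top'] (min_width=13, slack=1)
Line 2: ['if', 'good', 'bear'] (min_width=12, slack=2)
Line 3: ['spoon', 'address'] (min_width=13, slack=1)
Line 4: ['table', 'support'] (min_width=13, slack=1)
Line 5: ['python', 'were'] (min_width=11, slack=3)
Line 6: ['blue', 'orchestra'] (min_width=14, slack=0)
Line 7: ['deep', 'low', 'light'] (min_width=14, slack=0)
Line 8: ['sleepy', 'fruit'] (min_width=12, slack=2)
Line 9: ['coffee'] (min_width=6, slack=8)

Answer: |architect  top|
|if  good  bear|
|spoon  address|
|table  support|
|python    were|
|blue orchestra|
|deep low light|
|sleepy   fruit|
|coffee        |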